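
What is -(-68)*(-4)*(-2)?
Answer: 544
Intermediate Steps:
-(-68)*(-4)*(-2) = -34*8*(-2) = -272*(-2) = 544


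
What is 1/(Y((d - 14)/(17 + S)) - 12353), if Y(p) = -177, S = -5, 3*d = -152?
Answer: -1/12530 ≈ -7.9808e-5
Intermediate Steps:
d = -152/3 (d = (⅓)*(-152) = -152/3 ≈ -50.667)
1/(Y((d - 14)/(17 + S)) - 12353) = 1/(-177 - 12353) = 1/(-12530) = -1/12530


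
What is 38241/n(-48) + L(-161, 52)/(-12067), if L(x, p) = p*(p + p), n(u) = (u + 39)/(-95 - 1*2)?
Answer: 4973444843/12067 ≈ 4.1215e+5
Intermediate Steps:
n(u) = -39/97 - u/97 (n(u) = (39 + u)/(-95 - 2) = (39 + u)/(-97) = (39 + u)*(-1/97) = -39/97 - u/97)
L(x, p) = 2*p² (L(x, p) = p*(2*p) = 2*p²)
38241/n(-48) + L(-161, 52)/(-12067) = 38241/(-39/97 - 1/97*(-48)) + (2*52²)/(-12067) = 38241/(-39/97 + 48/97) + (2*2704)*(-1/12067) = 38241/(9/97) + 5408*(-1/12067) = 38241*(97/9) - 5408/12067 = 412153 - 5408/12067 = 4973444843/12067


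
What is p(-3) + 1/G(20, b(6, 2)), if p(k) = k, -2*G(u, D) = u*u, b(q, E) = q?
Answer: -601/200 ≈ -3.0050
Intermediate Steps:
G(u, D) = -u²/2 (G(u, D) = -u*u/2 = -u²/2)
p(-3) + 1/G(20, b(6, 2)) = -3 + 1/(-½*20²) = -3 + 1/(-½*400) = -3 + 1/(-200) = -3 - 1/200 = -601/200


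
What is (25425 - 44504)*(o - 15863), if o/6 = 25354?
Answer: -2599723619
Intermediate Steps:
o = 152124 (o = 6*25354 = 152124)
(25425 - 44504)*(o - 15863) = (25425 - 44504)*(152124 - 15863) = -19079*136261 = -2599723619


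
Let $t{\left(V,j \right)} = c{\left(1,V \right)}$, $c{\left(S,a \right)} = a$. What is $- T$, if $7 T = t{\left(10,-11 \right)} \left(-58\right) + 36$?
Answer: $\frac{544}{7} \approx 77.714$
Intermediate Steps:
$t{\left(V,j \right)} = V$
$T = - \frac{544}{7}$ ($T = \frac{10 \left(-58\right) + 36}{7} = \frac{-580 + 36}{7} = \frac{1}{7} \left(-544\right) = - \frac{544}{7} \approx -77.714$)
$- T = \left(-1\right) \left(- \frac{544}{7}\right) = \frac{544}{7}$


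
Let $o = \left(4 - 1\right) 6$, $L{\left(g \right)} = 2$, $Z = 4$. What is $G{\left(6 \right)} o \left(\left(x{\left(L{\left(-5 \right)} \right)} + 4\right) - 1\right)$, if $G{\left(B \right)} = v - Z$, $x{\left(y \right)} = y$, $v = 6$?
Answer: $180$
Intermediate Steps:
$o = 18$ ($o = 3 \cdot 6 = 18$)
$G{\left(B \right)} = 2$ ($G{\left(B \right)} = 6 - 4 = 2$)
$G{\left(6 \right)} o \left(\left(x{\left(L{\left(-5 \right)} \right)} + 4\right) - 1\right) = 2 \cdot 18 \left(\left(2 + 4\right) - 1\right) = 36 \left(6 - 1\right) = 36 \cdot 5 = 180$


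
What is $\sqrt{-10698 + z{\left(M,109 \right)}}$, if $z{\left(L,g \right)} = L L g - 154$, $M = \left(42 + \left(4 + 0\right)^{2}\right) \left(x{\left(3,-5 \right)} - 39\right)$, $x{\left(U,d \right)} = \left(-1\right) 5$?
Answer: $6 \sqrt{19718719} \approx 26643.0$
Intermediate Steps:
$x{\left(U,d \right)} = -5$
$M = -2552$ ($M = \left(42 + \left(4 + 0\right)^{2}\right) \left(-5 - 39\right) = \left(42 + 4^{2}\right) \left(-44\right) = \left(42 + 16\right) \left(-44\right) = 58 \left(-44\right) = -2552$)
$z{\left(L,g \right)} = -154 + g L^{2}$ ($z{\left(L,g \right)} = L^{2} g - 154 = g L^{2} - 154 = -154 + g L^{2}$)
$\sqrt{-10698 + z{\left(M,109 \right)}} = \sqrt{-10698 - \left(154 - 109 \left(-2552\right)^{2}\right)} = \sqrt{-10698 + \left(-154 + 109 \cdot 6512704\right)} = \sqrt{-10698 + \left(-154 + 709884736\right)} = \sqrt{-10698 + 709884582} = \sqrt{709873884} = 6 \sqrt{19718719}$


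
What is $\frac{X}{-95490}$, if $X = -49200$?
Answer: $\frac{1640}{3183} \approx 0.51524$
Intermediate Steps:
$\frac{X}{-95490} = - \frac{49200}{-95490} = \left(-49200\right) \left(- \frac{1}{95490}\right) = \frac{1640}{3183}$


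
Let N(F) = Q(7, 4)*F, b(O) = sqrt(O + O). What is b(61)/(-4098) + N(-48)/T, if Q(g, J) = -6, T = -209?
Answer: -288/209 - sqrt(122)/4098 ≈ -1.3807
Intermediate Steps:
b(O) = sqrt(2)*sqrt(O) (b(O) = sqrt(2*O) = sqrt(2)*sqrt(O))
N(F) = -6*F
b(61)/(-4098) + N(-48)/T = (sqrt(2)*sqrt(61))/(-4098) - 6*(-48)/(-209) = sqrt(122)*(-1/4098) + 288*(-1/209) = -sqrt(122)/4098 - 288/209 = -288/209 - sqrt(122)/4098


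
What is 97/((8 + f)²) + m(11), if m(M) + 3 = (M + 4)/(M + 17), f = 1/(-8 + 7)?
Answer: -95/196 ≈ -0.48469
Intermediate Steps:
f = -1 (f = 1/(-1) = -1)
m(M) = -3 + (4 + M)/(17 + M) (m(M) = -3 + (M + 4)/(M + 17) = -3 + (4 + M)/(17 + M))
97/((8 + f)²) + m(11) = 97/((8 - 1)²) + (-47 - 2*11)/(17 + 11) = 97/(7²) + (-47 - 22)/28 = 97/49 + (1/28)*(-69) = 97*(1/49) - 69/28 = 97/49 - 69/28 = -95/196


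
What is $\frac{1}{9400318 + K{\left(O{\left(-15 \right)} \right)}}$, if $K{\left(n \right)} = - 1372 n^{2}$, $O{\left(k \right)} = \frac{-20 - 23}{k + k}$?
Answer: $\frac{225}{2114437343} \approx 1.0641 \cdot 10^{-7}$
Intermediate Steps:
$O{\left(k \right)} = - \frac{43}{2 k}$
$\frac{1}{9400318 + K{\left(O{\left(-15 \right)} \right)}} = \frac{1}{9400318 - 1372 \left(- \frac{43}{2 \left(-15\right)}\right)^{2}} = \frac{1}{9400318 - 1372 \left(\left(- \frac{43}{2}\right) \left(- \frac{1}{15}\right)\right)^{2}} = \frac{1}{9400318 - 1372 \left(\frac{43}{30}\right)^{2}} = \frac{1}{9400318 - \frac{634207}{225}} = \frac{1}{\frac{2114437343}{225}} = \frac{225}{2114437343}$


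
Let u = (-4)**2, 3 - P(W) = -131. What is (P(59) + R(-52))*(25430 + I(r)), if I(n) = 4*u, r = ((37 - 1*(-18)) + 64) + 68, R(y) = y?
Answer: 2090508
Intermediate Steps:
P(W) = 134 (P(W) = 3 - 1*(-131) = 3 + 131 = 134)
u = 16
r = 187 (r = ((37 + 18) + 64) + 68 = (55 + 64) + 68 = 119 + 68 = 187)
I(n) = 64 (I(n) = 4*16 = 64)
(P(59) + R(-52))*(25430 + I(r)) = (134 - 52)*(25430 + 64) = 82*25494 = 2090508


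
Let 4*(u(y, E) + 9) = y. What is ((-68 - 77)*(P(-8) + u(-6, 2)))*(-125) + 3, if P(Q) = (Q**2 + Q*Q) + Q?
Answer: 3969381/2 ≈ 1.9847e+6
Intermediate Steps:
u(y, E) = -9 + y/4
P(Q) = Q + 2*Q**2 (P(Q) = (Q**2 + Q**2) + Q = 2*Q**2 + Q = Q + 2*Q**2)
((-68 - 77)*(P(-8) + u(-6, 2)))*(-125) + 3 = ((-68 - 77)*(-8*(1 + 2*(-8)) + (-9 + (1/4)*(-6))))*(-125) + 3 = -145*(-8*(1 - 16) + (-9 - 3/2))*(-125) + 3 = -145*(-8*(-15) - 21/2)*(-125) + 3 = -145*(120 - 21/2)*(-125) + 3 = -145*219/2*(-125) + 3 = -31755/2*(-125) + 3 = 3969375/2 + 3 = 3969381/2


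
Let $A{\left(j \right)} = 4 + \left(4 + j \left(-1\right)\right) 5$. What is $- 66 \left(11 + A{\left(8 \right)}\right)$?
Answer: $330$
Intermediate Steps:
$A{\left(j \right)} = 24 - 5 j$ ($A{\left(j \right)} = 4 + \left(4 - j\right) 5 = 4 - \left(-20 + 5 j\right) = 24 - 5 j$)
$- 66 \left(11 + A{\left(8 \right)}\right) = - 66 \left(11 + \left(24 - 40\right)\right) = - 66 \left(11 - 16\right) = \left(-66\right) \left(-5\right) = 330$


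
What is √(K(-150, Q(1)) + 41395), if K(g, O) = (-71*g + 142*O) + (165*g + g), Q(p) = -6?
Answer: √26293 ≈ 162.15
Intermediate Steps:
K(g, O) = 95*g + 142*O (K(g, O) = (-71*g + 142*O) + 166*g = 95*g + 142*O)
√(K(-150, Q(1)) + 41395) = √((95*(-150) + 142*(-6)) + 41395) = √((-14250 - 852) + 41395) = √(-15102 + 41395) = √26293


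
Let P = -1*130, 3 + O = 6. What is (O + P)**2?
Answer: 16129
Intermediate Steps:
O = 3 (O = -3 + 6 = 3)
P = -130
(O + P)**2 = (3 - 130)**2 = (-127)**2 = 16129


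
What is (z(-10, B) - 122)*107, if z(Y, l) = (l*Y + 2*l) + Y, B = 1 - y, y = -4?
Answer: -18404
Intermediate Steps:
B = 5 (B = 1 - 1*(-4) = 1 + 4 = 5)
z(Y, l) = Y + 2*l + Y*l (z(Y, l) = (Y*l + 2*l) + Y = (2*l + Y*l) + Y = Y + 2*l + Y*l)
(z(-10, B) - 122)*107 = ((-10 + 2*5 - 10*5) - 122)*107 = ((-10 + 10 - 50) - 122)*107 = (-50 - 122)*107 = -172*107 = -18404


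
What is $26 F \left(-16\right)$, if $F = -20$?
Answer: $8320$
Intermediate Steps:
$26 F \left(-16\right) = 26 \left(-20\right) \left(-16\right) = \left(-520\right) \left(-16\right) = 8320$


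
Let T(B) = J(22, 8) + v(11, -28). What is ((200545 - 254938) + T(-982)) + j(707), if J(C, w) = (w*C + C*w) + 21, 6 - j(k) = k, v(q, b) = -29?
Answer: -54750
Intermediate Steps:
j(k) = 6 - k
J(C, w) = 21 + 2*C*w (J(C, w) = (C*w + C*w) + 21 = 2*C*w + 21 = 21 + 2*C*w)
T(B) = 344 (T(B) = (21 + 2*22*8) - 29 = (21 + 352) - 29 = 373 - 29 = 344)
((200545 - 254938) + T(-982)) + j(707) = ((200545 - 254938) + 344) + (6 - 1*707) = (-54393 + 344) + (6 - 707) = -54049 - 701 = -54750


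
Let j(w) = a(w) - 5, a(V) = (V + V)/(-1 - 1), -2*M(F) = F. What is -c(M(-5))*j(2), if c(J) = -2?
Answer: -14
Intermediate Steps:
M(F) = -F/2
a(V) = -V (a(V) = (2*V)/(-2) = (2*V)*(-½) = -V)
j(w) = -5 - w (j(w) = -w - 5 = -5 - w)
-c(M(-5))*j(2) = -(-2)*(-5 - 1*2) = -(-2)*(-5 - 2) = -(-2)*(-7) = -1*14 = -14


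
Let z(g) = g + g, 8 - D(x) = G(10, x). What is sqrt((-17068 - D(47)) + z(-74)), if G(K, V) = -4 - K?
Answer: 13*I*sqrt(102) ≈ 131.29*I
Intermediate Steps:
D(x) = 22 (D(x) = 8 - (-4 - 1*10) = 8 - (-4 - 10) = 8 - 1*(-14) = 8 + 14 = 22)
z(g) = 2*g
sqrt((-17068 - D(47)) + z(-74)) = sqrt((-17068 - 1*22) + 2*(-74)) = sqrt((-17068 - 22) - 148) = sqrt(-17090 - 148) = sqrt(-17238) = 13*I*sqrt(102)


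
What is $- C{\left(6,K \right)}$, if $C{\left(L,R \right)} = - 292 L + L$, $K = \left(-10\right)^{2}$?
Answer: $1746$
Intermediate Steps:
$K = 100$
$C{\left(L,R \right)} = - 291 L$
$- C{\left(6,K \right)} = - \left(-291\right) 6 = \left(-1\right) \left(-1746\right) = 1746$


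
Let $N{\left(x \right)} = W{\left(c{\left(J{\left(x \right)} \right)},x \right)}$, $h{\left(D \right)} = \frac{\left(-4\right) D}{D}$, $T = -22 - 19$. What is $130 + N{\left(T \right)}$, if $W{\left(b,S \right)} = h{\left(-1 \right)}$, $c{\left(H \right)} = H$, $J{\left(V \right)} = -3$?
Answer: $126$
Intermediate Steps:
$T = -41$
$h{\left(D \right)} = -4$
$W{\left(b,S \right)} = -4$
$N{\left(x \right)} = -4$
$130 + N{\left(T \right)} = 130 - 4 = 126$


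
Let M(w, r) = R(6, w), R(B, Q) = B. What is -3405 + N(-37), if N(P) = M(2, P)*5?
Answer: -3375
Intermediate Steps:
M(w, r) = 6
N(P) = 30 (N(P) = 6*5 = 30)
-3405 + N(-37) = -3405 + 30 = -3375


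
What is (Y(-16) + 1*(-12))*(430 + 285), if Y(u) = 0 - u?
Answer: 2860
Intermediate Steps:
Y(u) = -u
(Y(-16) + 1*(-12))*(430 + 285) = (-1*(-16) + 1*(-12))*(430 + 285) = (16 - 12)*715 = 4*715 = 2860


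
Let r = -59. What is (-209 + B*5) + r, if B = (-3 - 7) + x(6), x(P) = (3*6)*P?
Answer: 222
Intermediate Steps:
x(P) = 18*P
B = 98 (B = (-3 - 7) + 18*6 = -10 + 108 = 98)
(-209 + B*5) + r = (-209 + 98*5) - 59 = (-209 + 490) - 59 = 281 - 59 = 222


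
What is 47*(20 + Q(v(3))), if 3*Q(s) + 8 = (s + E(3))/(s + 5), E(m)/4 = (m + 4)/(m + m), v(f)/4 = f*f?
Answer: 306346/369 ≈ 830.21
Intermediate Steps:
v(f) = 4*f**2 (v(f) = 4*(f*f) = 4*f**2)
E(m) = 2*(4 + m)/m (E(m) = 4*((m + 4)/(m + m)) = 4*((4 + m)/((2*m))) = 4*((4 + m)*(1/(2*m))) = 4*((4 + m)/(2*m)) = 2*(4 + m)/m)
Q(s) = -8/3 + (14/3 + s)/(3*(5 + s)) (Q(s) = -8/3 + ((s + (2 + 8/3))/(s + 5))/3 = -8/3 + ((s + (2 + 8*(1/3)))/(5 + s))/3 = -8/3 + ((s + (2 + 8/3))/(5 + s))/3 = -8/3 + ((s + 14/3)/(5 + s))/3 = -8/3 + ((14/3 + s)/(5 + s))/3 = -8/3 + (14/3 + s)/(3*(5 + s)))
47*(20 + Q(v(3))) = 47*(20 + (-106 - 84*3**2)/(9*(5 + 4*3**2))) = 47*(20 + (-106 - 84*9)/(9*(5 + 4*9))) = 47*(20 + (-106 - 21*36)/(9*(5 + 36))) = 47*(20 + (1/9)*(-106 - 756)/41) = 47*(20 + (1/9)*(1/41)*(-862)) = 47*(20 - 862/369) = 47*(6518/369) = 306346/369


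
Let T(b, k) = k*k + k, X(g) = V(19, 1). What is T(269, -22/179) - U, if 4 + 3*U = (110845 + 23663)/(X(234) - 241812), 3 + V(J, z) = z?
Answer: 16397971828/11621943561 ≈ 1.4109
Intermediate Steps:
V(J, z) = -3 + z
X(g) = -2 (X(g) = -3 + 1 = -2)
T(b, k) = k + k² (T(b, k) = k² + k = k + k²)
U = -550882/362721 (U = -4/3 + ((110845 + 23663)/(-2 - 241812))/3 = -4/3 + (134508/(-241814))/3 = -4/3 + (134508*(-1/241814))/3 = -4/3 + (⅓)*(-67254/120907) = -4/3 - 22418/120907 = -550882/362721 ≈ -1.5187)
T(269, -22/179) - U = (-22/179)*(1 - 22/179) - 1*(-550882/362721) = (-22*1/179)*(1 - 22*1/179) + 550882/362721 = -22*(1 - 22/179)/179 + 550882/362721 = -22/179*157/179 + 550882/362721 = -3454/32041 + 550882/362721 = 16397971828/11621943561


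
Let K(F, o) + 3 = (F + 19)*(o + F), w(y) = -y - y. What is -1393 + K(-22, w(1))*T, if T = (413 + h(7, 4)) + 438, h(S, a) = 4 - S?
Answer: 57119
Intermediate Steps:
T = 848 (T = (413 + (4 - 1*7)) + 438 = (413 + (4 - 7)) + 438 = (413 - 3) + 438 = 410 + 438 = 848)
w(y) = -2*y
K(F, o) = -3 + (19 + F)*(F + o) (K(F, o) = -3 + (F + 19)*(o + F) = -3 + (19 + F)*(F + o))
-1393 + K(-22, w(1))*T = -1393 + (-3 + (-22)**2 + 19*(-22) + 19*(-2*1) - (-44))*848 = -1393 + (-3 + 484 - 418 + 19*(-2) - 22*(-2))*848 = -1393 + (-3 + 484 - 418 - 38 + 44)*848 = -1393 + 69*848 = -1393 + 58512 = 57119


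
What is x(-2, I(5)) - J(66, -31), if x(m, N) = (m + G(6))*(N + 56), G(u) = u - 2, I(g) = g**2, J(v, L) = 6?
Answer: 156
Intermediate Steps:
G(u) = -2 + u
x(m, N) = (4 + m)*(56 + N) (x(m, N) = (m + (-2 + 6))*(N + 56) = (m + 4)*(56 + N) = (4 + m)*(56 + N))
x(-2, I(5)) - J(66, -31) = (224 + 4*5**2 + 56*(-2) + 5**2*(-2)) - 1*6 = (224 + 4*25 - 112 + 25*(-2)) - 6 = (224 + 100 - 112 - 50) - 6 = 162 - 6 = 156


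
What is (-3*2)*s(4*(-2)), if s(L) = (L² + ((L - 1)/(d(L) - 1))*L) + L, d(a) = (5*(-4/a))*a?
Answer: -2208/7 ≈ -315.43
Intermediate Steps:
d(a) = -20 (d(a) = (-20/a)*a = -20)
s(L) = L + L² + L*(1/21 - L/21) (s(L) = (L² + ((L - 1)/(-20 - 1))*L) + L = (L² + ((-1 + L)/(-21))*L) + L = (L² + ((-1 + L)*(-1/21))*L) + L = (L² + (1/21 - L/21)*L) + L = (L² + L*(1/21 - L/21)) + L = L + L² + L*(1/21 - L/21))
(-3*2)*s(4*(-2)) = (-3*2)*(2*(4*(-2))*(11 + 10*(4*(-2)))/21) = -4*(-8)*(11 + 10*(-8))/7 = -4*(-8)*(11 - 80)/7 = -4*(-8)*(-69)/7 = -6*368/7 = -2208/7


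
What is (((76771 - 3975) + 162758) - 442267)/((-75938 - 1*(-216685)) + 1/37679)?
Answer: -7788739127/5303206214 ≈ -1.4687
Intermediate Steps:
(((76771 - 3975) + 162758) - 442267)/((-75938 - 1*(-216685)) + 1/37679) = ((72796 + 162758) - 442267)/((-75938 + 216685) + 1/37679) = (235554 - 442267)/(140747 + 1/37679) = -206713/5303206214/37679 = -206713*37679/5303206214 = -7788739127/5303206214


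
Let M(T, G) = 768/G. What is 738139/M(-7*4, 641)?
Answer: 473147099/768 ≈ 6.1608e+5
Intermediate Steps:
738139/M(-7*4, 641) = 738139/((768/641)) = 738139/((768*(1/641))) = 738139/(768/641) = 738139*(641/768) = 473147099/768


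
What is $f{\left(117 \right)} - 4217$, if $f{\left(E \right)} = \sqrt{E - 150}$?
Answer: $-4217 + i \sqrt{33} \approx -4217.0 + 5.7446 i$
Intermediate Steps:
$f{\left(E \right)} = \sqrt{-150 + E}$
$f{\left(117 \right)} - 4217 = \sqrt{-150 + 117} - 4217 = \sqrt{-33} - 4217 = i \sqrt{33} - 4217 = -4217 + i \sqrt{33}$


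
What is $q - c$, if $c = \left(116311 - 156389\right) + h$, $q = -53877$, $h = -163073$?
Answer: $149274$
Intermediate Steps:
$c = -203151$ ($c = \left(116311 - 156389\right) - 163073 = -40078 - 163073 = -203151$)
$q - c = -53877 - -203151 = -53877 + 203151 = 149274$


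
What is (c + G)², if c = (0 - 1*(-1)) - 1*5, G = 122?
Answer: 13924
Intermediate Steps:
c = -4 (c = (0 + 1) - 5 = 1 - 5 = -4)
(c + G)² = (-4 + 122)² = 118² = 13924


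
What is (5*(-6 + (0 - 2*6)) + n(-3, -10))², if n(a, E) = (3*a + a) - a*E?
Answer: 17424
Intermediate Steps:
n(a, E) = 4*a - E*a
(5*(-6 + (0 - 2*6)) + n(-3, -10))² = (5*(-6 + (0 - 2*6)) - 3*(4 - 1*(-10)))² = (5*(-6 + (0 - 12)) - 3*(4 + 10))² = (5*(-6 - 12) - 3*14)² = (5*(-18) - 42)² = (-90 - 42)² = (-132)² = 17424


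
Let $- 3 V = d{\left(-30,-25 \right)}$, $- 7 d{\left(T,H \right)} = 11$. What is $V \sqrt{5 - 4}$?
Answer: $\frac{11}{21} \approx 0.52381$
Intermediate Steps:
$d{\left(T,H \right)} = - \frac{11}{7}$ ($d{\left(T,H \right)} = \left(- \frac{1}{7}\right) 11 = - \frac{11}{7}$)
$V = \frac{11}{21}$ ($V = \left(- \frac{1}{3}\right) \left(- \frac{11}{7}\right) = \frac{11}{21} \approx 0.52381$)
$V \sqrt{5 - 4} = \frac{11 \sqrt{5 - 4}}{21} = \frac{11 \sqrt{1}}{21} = \frac{11}{21} \cdot 1 = \frac{11}{21}$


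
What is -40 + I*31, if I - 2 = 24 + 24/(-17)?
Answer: 12278/17 ≈ 722.24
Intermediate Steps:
I = 418/17 (I = 2 + (24 + 24/(-17)) = 2 + (24 + 24*(-1/17)) = 2 + (24 - 24/17) = 2 + 384/17 = 418/17 ≈ 24.588)
-40 + I*31 = -40 + (418/17)*31 = -40 + 12958/17 = 12278/17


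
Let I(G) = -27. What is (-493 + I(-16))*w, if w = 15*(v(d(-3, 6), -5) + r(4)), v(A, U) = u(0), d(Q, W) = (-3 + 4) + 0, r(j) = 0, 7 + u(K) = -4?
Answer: 85800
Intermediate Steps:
u(K) = -11 (u(K) = -7 - 4 = -11)
d(Q, W) = 1 (d(Q, W) = 1 + 0 = 1)
v(A, U) = -11
w = -165 (w = 15*(-11 + 0) = 15*(-11) = -165)
(-493 + I(-16))*w = (-493 - 27)*(-165) = -520*(-165) = 85800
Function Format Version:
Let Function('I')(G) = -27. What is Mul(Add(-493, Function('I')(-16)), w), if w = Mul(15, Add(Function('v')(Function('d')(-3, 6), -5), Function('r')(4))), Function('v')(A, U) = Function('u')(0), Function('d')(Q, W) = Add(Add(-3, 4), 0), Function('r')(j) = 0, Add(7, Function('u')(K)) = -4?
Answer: 85800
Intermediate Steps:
Function('u')(K) = -11 (Function('u')(K) = Add(-7, -4) = -11)
Function('d')(Q, W) = 1 (Function('d')(Q, W) = Add(1, 0) = 1)
Function('v')(A, U) = -11
w = -165 (w = Mul(15, Add(-11, 0)) = Mul(15, -11) = -165)
Mul(Add(-493, Function('I')(-16)), w) = Mul(Add(-493, -27), -165) = Mul(-520, -165) = 85800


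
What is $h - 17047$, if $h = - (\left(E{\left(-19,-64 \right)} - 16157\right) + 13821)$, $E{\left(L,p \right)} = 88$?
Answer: $-14799$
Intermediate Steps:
$h = 2248$ ($h = - (\left(88 - 16157\right) + 13821) = - (-16069 + 13821) = \left(-1\right) \left(-2248\right) = 2248$)
$h - 17047 = 2248 - 17047 = -14799$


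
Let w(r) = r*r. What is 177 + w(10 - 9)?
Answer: 178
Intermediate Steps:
w(r) = r²
177 + w(10 - 9) = 177 + (10 - 9)² = 177 + 1² = 177 + 1 = 178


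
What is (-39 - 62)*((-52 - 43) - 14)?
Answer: 11009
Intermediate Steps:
(-39 - 62)*((-52 - 43) - 14) = -101*(-95 - 14) = -101*(-109) = 11009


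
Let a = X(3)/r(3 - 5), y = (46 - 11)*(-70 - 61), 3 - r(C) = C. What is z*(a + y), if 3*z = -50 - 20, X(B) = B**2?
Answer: 320824/3 ≈ 1.0694e+5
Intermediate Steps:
r(C) = 3 - C
y = -4585 (y = 35*(-131) = -4585)
z = -70/3 (z = (-50 - 20)/3 = (1/3)*(-70) = -70/3 ≈ -23.333)
a = 9/5 (a = 3**2/(3 - (3 - 5)) = 9/(3 - 1*(-2)) = 9/(3 + 2) = 9/5 ≈ 1.8000)
z*(a + y) = -70*(9/5 - 4585)/3 = -70/3*(-22916/5) = 320824/3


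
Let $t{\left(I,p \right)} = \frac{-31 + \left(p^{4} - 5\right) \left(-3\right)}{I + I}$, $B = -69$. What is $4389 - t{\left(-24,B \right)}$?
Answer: $- \frac{67790707}{48} \approx -1.4123 \cdot 10^{6}$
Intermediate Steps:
$t{\left(I,p \right)} = \frac{-16 - 3 p^{4}}{2 I}$ ($t{\left(I,p \right)} = \frac{-31 + \left(-5 + p^{4}\right) \left(-3\right)}{2 I} = \left(-31 - \left(-15 + 3 p^{4}\right)\right) \frac{1}{2 I} = \left(-16 - 3 p^{4}\right) \frac{1}{2 I} = \frac{-16 - 3 p^{4}}{2 I}$)
$4389 - t{\left(-24,B \right)} = 4389 - \frac{-16 - 3 \left(-69\right)^{4}}{2 \left(-24\right)} = 4389 - \frac{1}{2} \left(- \frac{1}{24}\right) \left(-16 - 68001363\right) = 4389 - \frac{1}{2} \left(- \frac{1}{24}\right) \left(-68001379\right) = 4389 - \frac{68001379}{48} = - \frac{67790707}{48}$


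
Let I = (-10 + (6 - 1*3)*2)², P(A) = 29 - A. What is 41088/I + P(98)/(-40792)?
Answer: 104753925/40792 ≈ 2568.0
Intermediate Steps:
I = 16 (I = (-10 + (6 - 3)*2)² = (-10 + 3*2)² = (-10 + 6)² = (-4)² = 16)
41088/I + P(98)/(-40792) = 41088/16 + (29 - 1*98)/(-40792) = 41088*(1/16) + (29 - 98)*(-1/40792) = 2568 - 69*(-1/40792) = 2568 + 69/40792 = 104753925/40792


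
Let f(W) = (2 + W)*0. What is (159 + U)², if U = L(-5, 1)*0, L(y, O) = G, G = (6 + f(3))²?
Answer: 25281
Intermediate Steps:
f(W) = 0
G = 36 (G = (6 + 0)² = 6² = 36)
L(y, O) = 36
U = 0 (U = 36*0 = 0)
(159 + U)² = (159 + 0)² = 159² = 25281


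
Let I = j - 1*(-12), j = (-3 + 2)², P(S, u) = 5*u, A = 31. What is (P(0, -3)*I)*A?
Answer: -6045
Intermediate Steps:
j = 1 (j = (-1)² = 1)
I = 13 (I = 1 - 1*(-12) = 1 + 12 = 13)
(P(0, -3)*I)*A = ((5*(-3))*13)*31 = -15*13*31 = -195*31 = -6045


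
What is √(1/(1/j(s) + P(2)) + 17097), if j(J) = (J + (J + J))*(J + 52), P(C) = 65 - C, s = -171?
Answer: √252889205876418282/3845962 ≈ 130.76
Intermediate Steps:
j(J) = 3*J*(52 + J) (j(J) = (J + 2*J)*(52 + J) = (3*J)*(52 + J) = 3*J*(52 + J))
√(1/(1/j(s) + P(2)) + 17097) = √(1/(1/(3*(-171)*(52 - 171)) + (65 - 1*2)) + 17097) = √(1/(1/(3*(-171)*(-119)) + (65 - 2)) + 17097) = √(1/(1/61047 + 63) + 17097) = √(1/(3845962/61047) + 17097) = √(61047/3845962 + 17097) = √(65754473361/3845962) = √252889205876418282/3845962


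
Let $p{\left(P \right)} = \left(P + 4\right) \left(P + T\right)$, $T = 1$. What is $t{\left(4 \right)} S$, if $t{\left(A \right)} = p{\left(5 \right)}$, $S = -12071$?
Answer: $-651834$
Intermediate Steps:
$p{\left(P \right)} = \left(1 + P\right) \left(4 + P\right)$ ($p{\left(P \right)} = \left(P + 4\right) \left(P + 1\right) = \left(4 + P\right) \left(1 + P\right) = \left(1 + P\right) \left(4 + P\right)$)
$t{\left(A \right)} = 54$ ($t{\left(A \right)} = 4 + 5^{2} + 5 \cdot 5 = 4 + 25 + 25 = 54$)
$t{\left(4 \right)} S = 54 \left(-12071\right) = -651834$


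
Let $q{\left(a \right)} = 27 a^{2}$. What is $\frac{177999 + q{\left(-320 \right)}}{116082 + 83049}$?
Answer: $\frac{980933}{66377} \approx 14.778$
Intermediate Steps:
$\frac{177999 + q{\left(-320 \right)}}{116082 + 83049} = \frac{177999 + 27 \left(-320\right)^{2}}{116082 + 83049} = \frac{177999 + 27 \cdot 102400}{199131} = \left(177999 + 2764800\right) \frac{1}{199131} = 2942799 \cdot \frac{1}{199131} = \frac{980933}{66377}$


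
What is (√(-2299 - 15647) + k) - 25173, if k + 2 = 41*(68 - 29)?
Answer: -23576 + 3*I*√1994 ≈ -23576.0 + 133.96*I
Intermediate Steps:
k = 1597 (k = -2 + 41*(68 - 29) = -2 + 41*39 = -2 + 1599 = 1597)
(√(-2299 - 15647) + k) - 25173 = (√(-2299 - 15647) + 1597) - 25173 = (√(-17946) + 1597) - 25173 = (3*I*√1994 + 1597) - 25173 = (1597 + 3*I*√1994) - 25173 = -23576 + 3*I*√1994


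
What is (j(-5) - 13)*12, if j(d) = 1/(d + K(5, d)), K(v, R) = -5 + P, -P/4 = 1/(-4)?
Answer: -472/3 ≈ -157.33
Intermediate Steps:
P = 1 (P = -4/(-4) = -4*(-1)/4 = -4*(-¼) = 1)
K(v, R) = -4 (K(v, R) = -5 + 1 = -4)
j(d) = 1/(-4 + d) (j(d) = 1/(d - 4) = 1/(-4 + d))
(j(-5) - 13)*12 = (1/(-4 - 5) - 13)*12 = (1/(-9) - 13)*12 = (-⅑ - 13)*12 = -118/9*12 = -472/3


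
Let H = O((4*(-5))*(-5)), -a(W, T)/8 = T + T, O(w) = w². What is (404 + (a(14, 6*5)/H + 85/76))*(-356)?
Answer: -342487041/2375 ≈ -1.4421e+5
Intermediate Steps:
a(W, T) = -16*T (a(W, T) = -8*(T + T) = -16*T)
H = 10000 (H = ((4*(-5))*(-5))² = (-20*(-5))² = 100² = 10000)
(404 + (a(14, 6*5)/H + 85/76))*(-356) = (404 + (-96*5/10000 + 85/76))*(-356) = (404 + (-16*30*(1/10000) + 85*(1/76)))*(-356) = (404 + (-480*1/10000 + 85/76))*(-356) = (404 + (-6/125 + 85/76))*(-356) = (404 + 10169/9500)*(-356) = (3848169/9500)*(-356) = -342487041/2375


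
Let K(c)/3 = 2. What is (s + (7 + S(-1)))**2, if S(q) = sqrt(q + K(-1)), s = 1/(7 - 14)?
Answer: 2549/49 + 96*sqrt(5)/7 ≈ 82.687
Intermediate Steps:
s = -1/7 (s = 1/(-7) = -1/7 ≈ -0.14286)
K(c) = 6 (K(c) = 3*2 = 6)
S(q) = sqrt(6 + q) (S(q) = sqrt(q + 6) = sqrt(6 + q))
(s + (7 + S(-1)))**2 = (-1/7 + (7 + sqrt(6 - 1)))**2 = (-1/7 + (7 + sqrt(5)))**2 = (48/7 + sqrt(5))**2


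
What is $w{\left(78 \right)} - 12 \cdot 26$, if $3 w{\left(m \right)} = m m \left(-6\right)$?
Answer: $-12480$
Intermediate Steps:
$w{\left(m \right)} = - 2 m^{2}$ ($w{\left(m \right)} = \frac{m m \left(-6\right)}{3} = \frac{m^{2} \left(-6\right)}{3} = \frac{\left(-6\right) m^{2}}{3} = - 2 m^{2}$)
$w{\left(78 \right)} - 12 \cdot 26 = - 2 \cdot 78^{2} - 12 \cdot 26 = \left(-2\right) 6084 - 312 = -12168 - 312 = -12480$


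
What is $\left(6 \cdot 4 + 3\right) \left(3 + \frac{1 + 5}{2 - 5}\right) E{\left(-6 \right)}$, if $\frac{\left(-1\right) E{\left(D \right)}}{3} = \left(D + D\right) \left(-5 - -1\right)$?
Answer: $-3888$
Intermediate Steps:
$E{\left(D \right)} = 24 D$ ($E{\left(D \right)} = - 3 \left(D + D\right) \left(-5 - -1\right) = - 3 \cdot 2 D \left(-5 + 1\right) = - 3 \cdot 2 D \left(-4\right) = - 3 \left(- 8 D\right) = 24 D$)
$\left(6 \cdot 4 + 3\right) \left(3 + \frac{1 + 5}{2 - 5}\right) E{\left(-6 \right)} = \left(6 \cdot 4 + 3\right) \left(3 + \frac{1 + 5}{2 - 5}\right) 24 \left(-6\right) = \left(24 + 3\right) \left(3 + \frac{6}{-3}\right) \left(-144\right) = 27 \left(3 + 6 \left(- \frac{1}{3}\right)\right) \left(-144\right) = 27 \left(3 - 2\right) \left(-144\right) = 27 \cdot 1 \left(-144\right) = 27 \left(-144\right) = -3888$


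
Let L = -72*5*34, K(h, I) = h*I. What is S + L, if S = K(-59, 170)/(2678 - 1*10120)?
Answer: -45540025/3721 ≈ -12239.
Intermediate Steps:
K(h, I) = I*h
L = -12240 (L = -36*10*34 = -360*34 = -12240)
S = 5015/3721 (S = (170*(-59))/(2678 - 1*10120) = -10030/(2678 - 10120) = -10030/(-7442) = -10030*(-1/7442) = 5015/3721 ≈ 1.3478)
S + L = 5015/3721 - 12240 = -45540025/3721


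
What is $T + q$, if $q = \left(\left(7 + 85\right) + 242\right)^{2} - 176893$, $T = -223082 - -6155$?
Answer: $-282264$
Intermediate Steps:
$T = -216927$ ($T = -223082 + 6155 = -216927$)
$q = -65337$ ($q = \left(92 + 242\right)^{2} - 176893 = 334^{2} - 176893 = 111556 - 176893 = -65337$)
$T + q = -216927 - 65337 = -282264$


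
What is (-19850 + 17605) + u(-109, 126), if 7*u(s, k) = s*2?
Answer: -15933/7 ≈ -2276.1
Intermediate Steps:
u(s, k) = 2*s/7 (u(s, k) = (s*2)/7 = (2*s)/7 = 2*s/7)
(-19850 + 17605) + u(-109, 126) = (-19850 + 17605) + (2/7)*(-109) = -2245 - 218/7 = -15933/7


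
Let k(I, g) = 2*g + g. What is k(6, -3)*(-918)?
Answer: 8262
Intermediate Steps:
k(I, g) = 3*g
k(6, -3)*(-918) = (3*(-3))*(-918) = -9*(-918) = 8262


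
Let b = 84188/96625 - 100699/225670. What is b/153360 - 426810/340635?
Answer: -19030394786987676947/15188099781590460000 ≈ -1.2530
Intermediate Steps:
b = 1853733017/4361072750 (b = 84188*(1/96625) - 100699*1/225670 = 84188/96625 - 100699/225670 = 1853733017/4361072750 ≈ 0.42506)
b/153360 - 426810/340635 = (1853733017/4361072750)/153360 - 426810/340635 = (1853733017/4361072750)*(1/153360) - 426810*1/340635 = 1853733017/668814116940000 - 28454/22709 = -19030394786987676947/15188099781590460000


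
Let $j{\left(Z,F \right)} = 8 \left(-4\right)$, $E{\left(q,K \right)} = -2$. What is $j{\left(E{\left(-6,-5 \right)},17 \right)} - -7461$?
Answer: $7429$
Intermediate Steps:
$j{\left(Z,F \right)} = -32$
$j{\left(E{\left(-6,-5 \right)},17 \right)} - -7461 = -32 - -7461 = -32 + 7461 = 7429$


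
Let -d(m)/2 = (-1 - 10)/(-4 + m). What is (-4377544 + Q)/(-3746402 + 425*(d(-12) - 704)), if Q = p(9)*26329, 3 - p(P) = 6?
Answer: 35652248/32369491 ≈ 1.1014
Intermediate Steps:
d(m) = 22/(-4 + m) (d(m) = -2*(-1 - 10)/(-4 + m) = -(-22)/(-4 + m) = 22/(-4 + m))
p(P) = -3 (p(P) = 3 - 1*6 = 3 - 6 = -3)
Q = -78987 (Q = -3*26329 = -78987)
(-4377544 + Q)/(-3746402 + 425*(d(-12) - 704)) = (-4377544 - 78987)/(-3746402 + 425*(22/(-4 - 12) - 704)) = -4456531/(-3746402 + 425*(22/(-16) - 704)) = -4456531/(-3746402 + 425*(22*(-1/16) - 704)) = -4456531/(-3746402 + 425*(-11/8 - 704)) = -4456531/(-3746402 + 425*(-5643/8)) = -4456531/(-3746402 - 2398275/8) = -4456531/(-32369491/8) = -4456531*(-8/32369491) = 35652248/32369491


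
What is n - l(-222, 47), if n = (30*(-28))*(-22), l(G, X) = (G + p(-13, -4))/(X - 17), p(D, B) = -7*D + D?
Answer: 92424/5 ≈ 18485.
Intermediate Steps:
p(D, B) = -6*D
l(G, X) = (78 + G)/(-17 + X) (l(G, X) = (G - 6*(-13))/(X - 17) = (G + 78)/(-17 + X) = (78 + G)/(-17 + X))
n = 18480 (n = -840*(-22) = 18480)
n - l(-222, 47) = 18480 - (78 - 222)/(-17 + 47) = 18480 - (-144)/30 = 18480 - 1*(-24/5) = 18480 + 24/5 = 92424/5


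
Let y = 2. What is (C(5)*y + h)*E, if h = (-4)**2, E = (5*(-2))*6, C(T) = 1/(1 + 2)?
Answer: -1000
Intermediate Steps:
C(T) = 1/3
E = -60 (E = -10*6 = -60)
h = 16
(C(5)*y + h)*E = ((1/3)*2 + 16)*(-60) = (2/3 + 16)*(-60) = (50/3)*(-60) = -1000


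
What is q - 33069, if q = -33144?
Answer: -66213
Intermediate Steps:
q - 33069 = -33144 - 33069 = -66213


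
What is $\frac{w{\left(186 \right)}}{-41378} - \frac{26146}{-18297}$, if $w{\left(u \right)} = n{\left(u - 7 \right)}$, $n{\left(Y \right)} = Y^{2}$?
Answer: $\frac{495615011}{757093266} \approx 0.65463$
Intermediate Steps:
$w{\left(u \right)} = \left(-7 + u\right)^{2}$ ($w{\left(u \right)} = \left(u - 7\right)^{2} = \left(-7 + u\right)^{2}$)
$\frac{w{\left(186 \right)}}{-41378} - \frac{26146}{-18297} = \frac{\left(-7 + 186\right)^{2}}{-41378} - \frac{26146}{-18297} = 179^{2} \left(- \frac{1}{41378}\right) - - \frac{26146}{18297} = 32041 \left(- \frac{1}{41378}\right) + \frac{26146}{18297} = - \frac{32041}{41378} + \frac{26146}{18297} = \frac{495615011}{757093266}$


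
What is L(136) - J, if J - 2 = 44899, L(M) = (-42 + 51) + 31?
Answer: -44861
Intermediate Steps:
L(M) = 40 (L(M) = 9 + 31 = 40)
J = 44901 (J = 2 + 44899 = 44901)
L(136) - J = 40 - 1*44901 = 40 - 44901 = -44861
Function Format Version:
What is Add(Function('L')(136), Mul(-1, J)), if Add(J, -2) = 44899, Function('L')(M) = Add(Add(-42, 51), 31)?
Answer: -44861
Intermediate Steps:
Function('L')(M) = 40 (Function('L')(M) = Add(9, 31) = 40)
J = 44901 (J = Add(2, 44899) = 44901)
Add(Function('L')(136), Mul(-1, J)) = Add(40, Mul(-1, 44901)) = Add(40, -44901) = -44861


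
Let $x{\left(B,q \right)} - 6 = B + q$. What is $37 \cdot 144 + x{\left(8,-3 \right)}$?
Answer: $5339$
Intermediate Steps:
$x{\left(B,q \right)} = 6 + B + q$ ($x{\left(B,q \right)} = 6 + \left(B + q\right) = 6 + B + q$)
$37 \cdot 144 + x{\left(8,-3 \right)} = 37 \cdot 144 + \left(6 + 8 - 3\right) = 5328 + 11 = 5339$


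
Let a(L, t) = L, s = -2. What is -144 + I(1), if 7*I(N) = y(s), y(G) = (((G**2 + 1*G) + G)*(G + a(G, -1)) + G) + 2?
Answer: -144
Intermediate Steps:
y(G) = 2 + G + 2*G*(G**2 + 2*G) (y(G) = (((G**2 + 1*G) + G)*(G + G) + G) + 2 = (((G**2 + G) + G)*(2*G) + G) + 2 = (((G + G**2) + G)*(2*G) + G) + 2 = ((G**2 + 2*G)*(2*G) + G) + 2 = (2*G*(G**2 + 2*G) + G) + 2 = (G + 2*G*(G**2 + 2*G)) + 2 = 2 + G + 2*G*(G**2 + 2*G))
I(N) = 0 (I(N) = (2 - 2 + 2*(-2)**3 + 4*(-2)**2)/7 = (2 - 2 + 2*(-8) + 4*4)/7 = (2 - 2 - 16 + 16)/7 = (1/7)*0 = 0)
-144 + I(1) = -144 + 0 = -144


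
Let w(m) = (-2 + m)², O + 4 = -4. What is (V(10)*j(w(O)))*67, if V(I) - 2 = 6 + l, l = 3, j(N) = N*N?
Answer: 7370000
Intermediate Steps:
O = -8 (O = -4 - 4 = -8)
j(N) = N²
V(I) = 11 (V(I) = 2 + (6 + 3) = 2 + 9 = 11)
(V(10)*j(w(O)))*67 = (11*((-2 - 8)²)²)*67 = (11*((-10)²)²)*67 = (11*100²)*67 = (11*10000)*67 = 110000*67 = 7370000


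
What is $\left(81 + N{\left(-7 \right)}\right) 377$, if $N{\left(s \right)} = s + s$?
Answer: $25259$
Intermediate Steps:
$N{\left(s \right)} = 2 s$
$\left(81 + N{\left(-7 \right)}\right) 377 = \left(81 + 2 \left(-7\right)\right) 377 = \left(81 - 14\right) 377 = 67 \cdot 377 = 25259$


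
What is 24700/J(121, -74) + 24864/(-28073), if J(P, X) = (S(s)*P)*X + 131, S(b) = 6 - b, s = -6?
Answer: -3361732988/3012710141 ≈ -1.1159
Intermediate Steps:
J(P, X) = 131 + 12*P*X (J(P, X) = ((6 - 1*(-6))*P)*X + 131 = ((6 + 6)*P)*X + 131 = (12*P)*X + 131 = 12*P*X + 131 = 131 + 12*P*X)
24700/J(121, -74) + 24864/(-28073) = 24700/(131 + 12*121*(-74)) + 24864/(-28073) = 24700/(131 - 107448) + 24864*(-1/28073) = 24700/(-107317) - 24864/28073 = 24700*(-1/107317) - 24864/28073 = -24700/107317 - 24864/28073 = -3361732988/3012710141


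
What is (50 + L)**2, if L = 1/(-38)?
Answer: 3606201/1444 ≈ 2497.4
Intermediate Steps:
L = -1/38 ≈ -0.026316
(50 + L)**2 = (50 - 1/38)**2 = (1899/38)**2 = 3606201/1444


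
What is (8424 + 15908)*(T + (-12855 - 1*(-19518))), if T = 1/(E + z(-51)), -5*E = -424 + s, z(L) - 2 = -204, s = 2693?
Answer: 531604854704/3279 ≈ 1.6212e+8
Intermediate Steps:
z(L) = -202 (z(L) = 2 - 204 = -202)
E = -2269/5 (E = -(-424 + 2693)/5 = -⅕*2269 = -2269/5 ≈ -453.80)
T = -5/3279 (T = 1/(-2269/5 - 202) = 1/(-3279/5) = -5/3279 ≈ -0.0015249)
(8424 + 15908)*(T + (-12855 - 1*(-19518))) = (8424 + 15908)*(-5/3279 + (-12855 - 1*(-19518))) = 24332*(-5/3279 + (-12855 + 19518)) = 24332*(-5/3279 + 6663) = 24332*(21847972/3279) = 531604854704/3279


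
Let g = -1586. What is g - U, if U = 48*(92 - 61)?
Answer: -3074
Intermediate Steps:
U = 1488 (U = 48*31 = 1488)
g - U = -1586 - 1*1488 = -1586 - 1488 = -3074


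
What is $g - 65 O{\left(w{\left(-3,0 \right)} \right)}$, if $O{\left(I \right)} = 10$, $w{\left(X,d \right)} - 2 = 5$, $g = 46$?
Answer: $-604$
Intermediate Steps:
$w{\left(X,d \right)} = 7$ ($w{\left(X,d \right)} = 2 + 5 = 7$)
$g - 65 O{\left(w{\left(-3,0 \right)} \right)} = 46 - 650 = -604$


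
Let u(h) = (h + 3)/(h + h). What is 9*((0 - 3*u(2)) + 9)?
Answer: 189/4 ≈ 47.250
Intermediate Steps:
u(h) = (3 + h)/(2*h) (u(h) = (3 + h)/((2*h)) = (3 + h)*(1/(2*h)) = (3 + h)/(2*h))
9*((0 - 3*u(2)) + 9) = 9*((0 - 3*(3 + 2)/(2*2)) + 9) = 9*((0 - 3*5/(2*2)) + 9) = 9*((0 - 3*5/4) + 9) = 9*((0 - 15/4) + 9) = 9*(-15/4 + 9) = 9*(21/4) = 189/4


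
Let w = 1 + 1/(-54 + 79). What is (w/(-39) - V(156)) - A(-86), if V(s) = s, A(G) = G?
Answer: -5252/75 ≈ -70.027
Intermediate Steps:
w = 26/25 (w = 1 + 1/25 = 26/25 ≈ 1.0400)
(w/(-39) - V(156)) - A(-86) = ((26/25)/(-39) - 1*156) - 1*(-86) = (-1/39*26/25 - 156) + 86 = (-2/75 - 156) + 86 = -11702/75 + 86 = -5252/75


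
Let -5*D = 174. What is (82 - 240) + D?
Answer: -964/5 ≈ -192.80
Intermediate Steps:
D = -174/5 (D = -⅕*174 = -174/5 ≈ -34.800)
(82 - 240) + D = (82 - 240) - 174/5 = -158 - 174/5 = -964/5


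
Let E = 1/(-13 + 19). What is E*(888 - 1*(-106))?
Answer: 497/3 ≈ 165.67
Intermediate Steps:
E = 1/6 ≈ 0.16667
E*(888 - 1*(-106)) = (888 - 1*(-106))/6 = (888 + 106)/6 = (1/6)*994 = 497/3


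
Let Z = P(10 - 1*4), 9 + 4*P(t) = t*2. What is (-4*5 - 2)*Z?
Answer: -33/2 ≈ -16.500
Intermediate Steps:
P(t) = -9/4 + t/2 (P(t) = -9/4 + (t*2)/4 = -9/4 + (2*t)/4 = -9/4 + t/2)
Z = ¾ (Z = -9/4 + (10 - 1*4)/2 = -9/4 + (10 - 4)/2 = -9/4 + (½)*6 = -9/4 + 3 = ¾ ≈ 0.75000)
(-4*5 - 2)*Z = (-4*5 - 2)*(¾) = (-20 - 2)*(¾) = -22*¾ = -33/2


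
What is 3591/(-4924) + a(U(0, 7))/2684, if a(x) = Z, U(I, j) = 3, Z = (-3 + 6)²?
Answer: -1199241/1652002 ≈ -0.72593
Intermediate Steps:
Z = 9 (Z = 3² = 9)
a(x) = 9
3591/(-4924) + a(U(0, 7))/2684 = 3591/(-4924) + 9/2684 = 3591*(-1/4924) + 9*(1/2684) = -3591/4924 + 9/2684 = -1199241/1652002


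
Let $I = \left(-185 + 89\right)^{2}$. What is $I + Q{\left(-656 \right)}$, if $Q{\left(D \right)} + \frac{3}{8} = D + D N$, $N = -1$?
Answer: $\frac{73725}{8} \approx 9215.6$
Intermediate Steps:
$Q{\left(D \right)} = - \frac{3}{8}$ ($Q{\left(D \right)} = - \frac{3}{8} + \left(D + D \left(-1\right)\right) = - \frac{3}{8} + \left(D - D\right) = - \frac{3}{8} + 0 = - \frac{3}{8}$)
$I = 9216$ ($I = \left(-96\right)^{2} = 9216$)
$I + Q{\left(-656 \right)} = 9216 - \frac{3}{8} = \frac{73725}{8}$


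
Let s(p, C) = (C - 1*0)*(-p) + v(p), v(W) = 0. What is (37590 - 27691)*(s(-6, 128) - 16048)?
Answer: -151256720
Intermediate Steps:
s(p, C) = -C*p (s(p, C) = (C - 1*0)*(-p) + 0 = (C + 0)*(-p) + 0 = C*(-p) + 0 = -C*p + 0 = -C*p)
(37590 - 27691)*(s(-6, 128) - 16048) = (37590 - 27691)*(-1*128*(-6) - 16048) = 9899*(768 - 16048) = 9899*(-15280) = -151256720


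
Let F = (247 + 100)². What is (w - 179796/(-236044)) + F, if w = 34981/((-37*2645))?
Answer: 695377737079729/5775111515 ≈ 1.2041e+5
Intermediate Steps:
w = -34981/97865 (w = 34981/(-97865) = 34981*(-1/97865) = -34981/97865 ≈ -0.35744)
F = 120409 (F = 347² = 120409)
(w - 179796/(-236044)) + F = (-34981/97865 - 179796/(-236044)) + 120409 = (-34981/97865 - 179796*(-1/236044)) + 120409 = (-34981/97865 + 44949/59011) + 120409 = 2334670094/5775111515 + 120409 = 695377737079729/5775111515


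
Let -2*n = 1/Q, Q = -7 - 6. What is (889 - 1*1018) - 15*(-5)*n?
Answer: -3279/26 ≈ -126.12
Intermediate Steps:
Q = -13
n = 1/26 (n = -1/2/(-13) = -1/2*(-1/13) = 1/26 ≈ 0.038462)
(889 - 1*1018) - 15*(-5)*n = (889 - 1*1018) - 15*(-5)/26 = (889 - 1018) - (-75)/26 = -129 - 1*(-75/26) = -129 + 75/26 = -3279/26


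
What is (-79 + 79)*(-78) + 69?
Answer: 69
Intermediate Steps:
(-79 + 79)*(-78) + 69 = 0*(-78) + 69 = 0 + 69 = 69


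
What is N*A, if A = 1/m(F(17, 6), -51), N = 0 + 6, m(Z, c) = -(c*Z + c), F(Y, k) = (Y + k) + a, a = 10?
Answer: 1/289 ≈ 0.0034602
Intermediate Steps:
F(Y, k) = 10 + Y + k (F(Y, k) = (Y + k) + 10 = 10 + Y + k)
m(Z, c) = -c - Z*c (m(Z, c) = -(Z*c + c) = -(c + Z*c) = -c - Z*c)
N = 6
A = 1/1734 (A = 1/(-1*(-51)*(1 + (10 + 17 + 6))) = 1/(-1*(-51)*(1 + 33)) = 1/(-1*(-51)*34) = 1/1734 ≈ 0.00057670)
N*A = 6*(1/1734) = 1/289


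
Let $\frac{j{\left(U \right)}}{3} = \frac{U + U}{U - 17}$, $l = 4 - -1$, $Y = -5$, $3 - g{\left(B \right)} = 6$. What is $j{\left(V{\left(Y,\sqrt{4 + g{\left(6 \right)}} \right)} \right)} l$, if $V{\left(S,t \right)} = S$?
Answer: $\frac{75}{11} \approx 6.8182$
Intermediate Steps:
$g{\left(B \right)} = -3$ ($g{\left(B \right)} = 3 - 6 = -3$)
$l = 5$ ($l = 4 + 1 = 5$)
$j{\left(U \right)} = \frac{6 U}{-17 + U}$ ($j{\left(U \right)} = 3 \frac{U + U}{U - 17} = 3 \frac{2 U}{-17 + U} = \frac{6 U}{-17 + U}$)
$j{\left(V{\left(Y,\sqrt{4 + g{\left(6 \right)}} \right)} \right)} l = 6 \left(-5\right) \frac{1}{-17 - 5} \cdot 5 = 6 \left(-5\right) \frac{1}{-22} \cdot 5 = 6 \left(-5\right) \left(- \frac{1}{22}\right) 5 = \frac{15}{11} \cdot 5 = \frac{75}{11}$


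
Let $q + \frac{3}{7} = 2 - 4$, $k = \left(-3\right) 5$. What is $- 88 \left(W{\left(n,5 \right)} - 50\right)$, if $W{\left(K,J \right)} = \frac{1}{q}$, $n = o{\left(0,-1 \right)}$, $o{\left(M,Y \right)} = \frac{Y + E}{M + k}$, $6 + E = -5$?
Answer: $\frac{75416}{17} \approx 4436.2$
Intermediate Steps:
$E = -11$ ($E = -6 - 5 = -11$)
$k = -15$
$o{\left(M,Y \right)} = \frac{-11 + Y}{-15 + M}$ ($o{\left(M,Y \right)} = \frac{Y - 11}{M - 15} = \frac{-11 + Y}{-15 + M}$)
$n = \frac{4}{5}$ ($n = \frac{-11 - 1}{-15 + 0} = \frac{1}{-15} \left(-12\right) = \left(- \frac{1}{15}\right) \left(-12\right) = \frac{4}{5} \approx 0.8$)
$q = - \frac{17}{7}$ ($q = - \frac{3}{7} + \left(2 - 4\right) = - \frac{3}{7} - 2 = - \frac{17}{7} \approx -2.4286$)
$W{\left(K,J \right)} = - \frac{7}{17}$ ($W{\left(K,J \right)} = \frac{1}{- \frac{17}{7}} = - \frac{7}{17}$)
$- 88 \left(W{\left(n,5 \right)} - 50\right) = - 88 \left(- \frac{7}{17} - 50\right) = \left(-88\right) \left(- \frac{857}{17}\right) = \frac{75416}{17}$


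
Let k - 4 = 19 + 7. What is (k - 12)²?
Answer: 324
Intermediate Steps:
k = 30 (k = 4 + (19 + 7) = 4 + 26 = 30)
(k - 12)² = (30 - 12)² = 18² = 324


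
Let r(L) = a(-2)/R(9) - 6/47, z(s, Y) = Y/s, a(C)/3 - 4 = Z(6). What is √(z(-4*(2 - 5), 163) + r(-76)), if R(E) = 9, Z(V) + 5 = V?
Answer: √133621/94 ≈ 3.8887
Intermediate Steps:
Z(V) = -5 + V
a(C) = 15 (a(C) = 12 + 3*(-5 + 6) = 12 + 3*1 = 12 + 3 = 15)
r(L) = 217/141 (r(L) = 15/9 - 6/47 = 15*(⅑) - 6*1/47 = 5/3 - 6/47 = 217/141)
√(z(-4*(2 - 5), 163) + r(-76)) = √(163/((-4*(2 - 5))) + 217/141) = √(163/((-4*(-3))) + 217/141) = √(163/12 + 217/141) = √(2843/188) = √133621/94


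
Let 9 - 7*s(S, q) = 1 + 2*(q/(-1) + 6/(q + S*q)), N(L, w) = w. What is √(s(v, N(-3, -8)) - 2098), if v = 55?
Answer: 5*I*√65829/28 ≈ 45.816*I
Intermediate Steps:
s(S, q) = 8/7 - 12/(7*(q + S*q)) + 2*q/7 (s(S, q) = 9/7 - (1 + 2*(q/(-1) + 6/(q + S*q)))/7 = 9/7 - (1 + 2*(q*(-1) + 6/(q + S*q)))/7 = 9/7 - (1 + 2*(-q + 6/(q + S*q)))/7 = 9/7 - (1 + (-2*q + 12/(q + S*q)))/7 = 9/7 - (1 - 2*q + 12/(q + S*q))/7 = 9/7 + (-⅐ - 12/(7*(q + S*q)) + 2*q/7) = 8/7 - 12/(7*(q + S*q)) + 2*q/7)
√(s(v, N(-3, -8)) - 2098) = √((2/7)*(-6 + (-8)² + 4*(-8) + 55*(-8)² + 4*55*(-8))/(-8*(1 + 55)) - 2098) = √((2/7)*(-⅛)*(-6 + 64 - 32 + 55*64 - 1760)/56 - 2098) = √((2/7)*(-⅛)*(1/56)*(-6 + 64 - 32 + 3520 - 1760) - 2098) = √((2/7)*(-⅛)*(1/56)*1786 - 2098) = √(-893/784 - 2098) = √(-1645725/784) = 5*I*√65829/28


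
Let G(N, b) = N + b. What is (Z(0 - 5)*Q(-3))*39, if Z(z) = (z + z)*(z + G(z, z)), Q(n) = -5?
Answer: -29250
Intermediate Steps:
Z(z) = 6*z² (Z(z) = (z + z)*(z + (z + z)) = (2*z)*(z + 2*z) = (2*z)*(3*z) = 6*z²)
(Z(0 - 5)*Q(-3))*39 = ((6*(0 - 5)²)*(-5))*39 = ((6*(-5)²)*(-5))*39 = ((6*25)*(-5))*39 = (150*(-5))*39 = -750*39 = -29250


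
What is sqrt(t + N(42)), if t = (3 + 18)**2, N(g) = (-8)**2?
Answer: sqrt(505) ≈ 22.472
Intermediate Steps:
N(g) = 64
t = 441 (t = 21**2 = 441)
sqrt(t + N(42)) = sqrt(441 + 64) = sqrt(505)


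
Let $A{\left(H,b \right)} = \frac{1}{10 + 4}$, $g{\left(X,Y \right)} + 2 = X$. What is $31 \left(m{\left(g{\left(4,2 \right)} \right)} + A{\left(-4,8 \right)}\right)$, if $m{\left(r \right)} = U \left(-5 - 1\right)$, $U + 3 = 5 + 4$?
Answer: $- \frac{15593}{14} \approx -1113.8$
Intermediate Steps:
$U = 6$ ($U = -3 + \left(5 + 4\right) = -3 + 9 = 6$)
$g{\left(X,Y \right)} = -2 + X$
$m{\left(r \right)} = -36$ ($m{\left(r \right)} = 6 \left(-5 - 1\right) = 6 \left(-6\right) = -36$)
$A{\left(H,b \right)} = \frac{1}{14}$
$31 \left(m{\left(g{\left(4,2 \right)} \right)} + A{\left(-4,8 \right)}\right) = 31 \left(-36 + \frac{1}{14}\right) = 31 \left(- \frac{503}{14}\right) = - \frac{15593}{14}$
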